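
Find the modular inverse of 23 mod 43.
23^(-1) ≡ 15 (mod 43). Verification: 23 × 15 = 345 ≡ 1 (mod 43)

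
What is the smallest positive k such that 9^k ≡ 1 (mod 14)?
Powers of 9 mod 14: 9^1≡9, 9^2≡11, 9^3≡1. Order = 3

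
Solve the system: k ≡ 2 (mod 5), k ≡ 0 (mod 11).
M = 5 × 11 = 55. M₁ = 11, y₁ ≡ 1 (mod 5). M₂ = 5, y₂ ≡ 9 (mod 11). k = 2×11×1 + 0×5×9 ≡ 22 (mod 55)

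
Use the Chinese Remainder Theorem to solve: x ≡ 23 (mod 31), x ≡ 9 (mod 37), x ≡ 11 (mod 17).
18065

Using the Chinese Remainder Theorem:
M = product of moduli = 19499
For equation 1: M_1 = 629, 629 ≡ 9 (mod 31), inverse of 629 mod 31 is 7 (check: 9 × 7 = 63 ≡ 1 (mod 31))
For equation 2: M_2 = 527, 527 ≡ 9 (mod 37), inverse of 527 mod 37 is 33 (check: 9 × 33 = 297 ≡ 1 (mod 37))
For equation 3: M_3 = 1147, 1147 ≡ 8 (mod 17), inverse of 1147 mod 17 is 15 (check: 8 × 15 = 120 ≡ 1 (mod 17))
Combine: x ≡ Σ r_i×M_i×(M_i⁻¹ mod m_i) = 23×629×7 + 9×527×33 + 11×1147×15 = 101269 + 156519 + 189255 = 447043
447043 mod 19499 = 18065
x ≡ 18065 (mod 19499)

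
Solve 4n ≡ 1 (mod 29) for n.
22

Using Extended Euclidean Algorithm:
gcd(4, 29) = 1
Bezout coefficients: 4 × -7 + 29 × 1 = 1
So 4 × -7 ≡ 1 (mod 29)
The inverse is -7 mod 29 = 22
Verification: 4 × 22 = 88 = 3 × 29 + 1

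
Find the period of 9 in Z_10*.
Powers of 9 mod 10: 9^1≡9, 9^2≡1. Order = 2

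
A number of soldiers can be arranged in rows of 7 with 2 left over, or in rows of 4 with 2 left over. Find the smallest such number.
M = 7 × 4 = 28. M₁ = 4, y₁ ≡ 2 (mod 7). M₂ = 7, y₂ ≡ 3 (mod 4). r = 2×4×2 + 2×7×3 ≡ 2 (mod 28). The smallest positive such number is 2.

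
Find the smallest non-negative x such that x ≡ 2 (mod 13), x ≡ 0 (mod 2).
2

Using the Chinese Remainder Theorem:
M = product of moduli = 26
For equation 1: M_1 = 2, 2 ≡ 2 (mod 13), inverse of 2 mod 13 is 7 (check: 2 × 7 = 14 ≡ 1 (mod 13))
For equation 2: M_2 = 13, 13 ≡ 1 (mod 2), inverse of 13 mod 2 is 1 (check: 1 × 1 = 1 ≡ 1 (mod 2))
Combine: x ≡ Σ r_i×M_i×(M_i⁻¹ mod m_i) = 2×2×7 + 0×13×1 = 28 + 0 = 28
28 mod 26 = 2
x ≡ 2 (mod 26)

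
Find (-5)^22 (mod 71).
Using repeated squaring. (-5) ≡ 66 (mod 71). 22 = 16 + 4 + 2 (binary 10110). Repeated squaring mod 71: 66^1 ≡ 66; 66^2 ≡ 66² = 4356 ≡ 25; 66^4 ≡ 25² = 625 ≡ 57; 66^8 ≡ 57² = 3249 ≡ 54; 66^16 ≡ 54² = 2916 ≡ 5. Multiply: (-5)^22 ≡ 66^16 × 66^4 × 66^2 ≡ 5 × 57 × 25 (mod 71): 5 × 57 = 285 ≡ 1; 1 × 25 = 25 ≡ 25. So (-5)^22 ≡ 25 (mod 71).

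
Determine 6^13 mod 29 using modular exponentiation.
Using repeated squaring. 13 = 8 + 4 + 1 (binary 1101). Repeated squaring mod 29: 6^1 ≡ 6; 6^2 ≡ 6² = 36 ≡ 7; 6^4 ≡ 7² = 49 ≡ 20; 6^8 ≡ 20² = 400 ≡ 23. Multiply: 6^13 = 6^8 × 6^4 × 6^1 ≡ 23 × 20 × 6 (mod 29): 23 × 20 = 460 ≡ 25; 25 × 6 = 150 ≡ 5. So 6^13 ≡ 5 (mod 29).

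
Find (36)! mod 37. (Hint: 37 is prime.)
By Wilson's theorem, (36)! ≡ -1 ≡ 36 (mod 37)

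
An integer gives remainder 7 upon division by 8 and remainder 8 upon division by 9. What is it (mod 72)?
M = 8 × 9 = 72. M₁ = 9, y₁ ≡ 1 (mod 8). M₂ = 8, y₂ ≡ 8 (mod 9). x = 7×9×1 + 8×8×8 ≡ 71 (mod 72). The smallest positive such number is 71.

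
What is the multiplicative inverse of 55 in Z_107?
72

Using Extended Euclidean Algorithm:
gcd(55, 107) = 1
Bezout coefficients: 55 × -35 + 107 × 18 = 1
So 55 × -35 ≡ 1 (mod 107)
The inverse is -35 mod 107 = 72
Verification: 55 × 72 = 3960 = 37 × 107 + 1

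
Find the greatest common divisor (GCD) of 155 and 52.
1

Using the Euclidean algorithm:
155 = 2 × 52 + 51
52 = 1 × 51 + 1
51 = 51 × 1 + 0

GCD(155, 52) = 1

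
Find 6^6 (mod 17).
6 = 4 + 2 (binary 110). Repeated squaring mod 17: 6^1 ≡ 6; 6^2 ≡ 6² = 36 ≡ 2; 6^4 ≡ 2² = 4 ≡ 4. Multiply: 6^6 = 6^4 × 6^2 ≡ 4 × 2 (mod 17): 4 × 2 = 8 ≡ 8. So 6^6 ≡ 8 (mod 17).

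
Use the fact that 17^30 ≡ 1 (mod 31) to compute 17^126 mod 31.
By Fermat: 17^{30} ≡ 1 (mod 31). 126 = 4×30 + 6. So 17^{126} ≡ 17^{6} ≡ 8 (mod 31)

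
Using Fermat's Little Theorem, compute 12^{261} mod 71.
43

By Fermat's Little Theorem, a^(p-1) ≡ 1 (mod p) for prime p and gcd(a, p) = 1
Here p = 71, so 12^70 ≡ 1 (mod 71)
We can reduce the exponent: 261 mod 70 = 51
So 12^261 ≡ 12^51 (mod 71)
Computing: 12^51 mod 71 = 43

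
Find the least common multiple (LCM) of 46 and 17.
782

First find GCD(46, 17) using the Euclidean algorithm:
46 = 2 × 17 + 12
17 = 1 × 12 + 5
12 = 2 × 5 + 2
5 = 2 × 2 + 1
2 = 2 × 1 + 0
GCD(46, 17) = 1

LCM formula: LCM(a, b) = (a × b) / GCD(a, b)
LCM(46, 17) = (46 × 17) / 1
LCM(46, 17) = 782 / 1
LCM(46, 17) = 782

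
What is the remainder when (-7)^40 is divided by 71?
Using repeated squaring. (-7) ≡ 64 (mod 71). 40 = 32 + 8 (binary 101000). Repeated squaring mod 71: 64^1 ≡ 64; 64^2 ≡ 64² = 4096 ≡ 49; 64^4 ≡ 49² = 2401 ≡ 58; 64^8 ≡ 58² = 3364 ≡ 27; 64^16 ≡ 27² = 729 ≡ 19; 64^32 ≡ 19² = 361 ≡ 6. Multiply: (-7)^40 ≡ 64^32 × 64^8 ≡ 6 × 27 (mod 71): 6 × 27 = 162 ≡ 20. So (-7)^40 ≡ 20 (mod 71).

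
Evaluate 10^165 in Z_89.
Using Fermat: 10^{88} ≡ 1 (mod 89). 165 ≡ 77 (mod 88). So 10^{165} ≡ 10^{77} ≡ 34 (mod 89)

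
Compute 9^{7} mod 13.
9

Using successive squaring:
Binary expansion of 7: 111
Powers of 9 mod 13 (each is the square of the previous):
  9^1 ≡ 9 (mod 13)
  9^2 ≡ 9² = 81 ≡ 3 (mod 13)
  9^4 ≡ 3² = 9 ≡ 9 (mod 13)
7 = 4 + 2 + 1, so 9^7 = 9^4 × 9^2 × 9^1 ≡ 9 × 3 × 9 (mod 13)
Multiplying step by step:
  9 × 3 = 27 ≡ 1 (mod 13)
  1 × 9 = 9 ≡ 9 (mod 13)
Result: 9^7 ≡ 9 (mod 13)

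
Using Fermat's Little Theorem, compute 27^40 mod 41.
By Fermat's Little Theorem, 27^{40} ≡ 1 (mod 41) since 41 is prime and gcd(27, 41) = 1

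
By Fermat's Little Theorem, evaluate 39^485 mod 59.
By Fermat: 39^{58} ≡ 1 (mod 59). 485 = 8×58 + 21. So 39^{485} ≡ 39^{21} ≡ 47 (mod 59)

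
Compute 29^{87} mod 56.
29

Using successive squaring:
Binary expansion of 87: 1010111
Powers of 29 mod 56 (each is the square of the previous):
  29^1 ≡ 29 (mod 56)
  29^2 ≡ 29² = 841 ≡ 1 (mod 56)
  29^4 ≡ 1² = 1 ≡ 1 (mod 56)
  29^8 ≡ 1² = 1 ≡ 1 (mod 56)
  29^16 ≡ 1² = 1 ≡ 1 (mod 56)
  29^32 ≡ 1² = 1 ≡ 1 (mod 56)
  29^64 ≡ 1² = 1 ≡ 1 (mod 56)
87 = 64 + 16 + 4 + 2 + 1, so 29^87 = 29^64 × 29^16 × 29^4 × 29^2 × 29^1 ≡ 1 × 1 × 1 × 1 × 29 (mod 56)
Multiplying step by step:
  1 × 1 = 1 ≡ 1 (mod 56)
  1 × 1 = 1 ≡ 1 (mod 56)
  1 × 1 = 1 ≡ 1 (mod 56)
  1 × 29 = 29 ≡ 29 (mod 56)
Result: 29^87 ≡ 29 (mod 56)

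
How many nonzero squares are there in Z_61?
For prime 61, there are (p-1)/2 = (61-1)/2 = 30 quadratic residues (excluding 0).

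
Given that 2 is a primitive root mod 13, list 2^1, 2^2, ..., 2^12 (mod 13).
g^1, g^2, ..., g^{12} mod 13: {2, 4, 8, 3, 6, 12, 11, 9, 5, 10, 7, 1}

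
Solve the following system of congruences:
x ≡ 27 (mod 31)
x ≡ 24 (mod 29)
430

Using the Chinese Remainder Theorem:
M = product of moduli = 899
For equation 1: M_1 = 29, 29 ≡ 29 (mod 31), inverse of 29 mod 31 is 15 (check: 29 × 15 = 435 ≡ 1 (mod 31))
For equation 2: M_2 = 31, 31 ≡ 2 (mod 29), inverse of 31 mod 29 is 15 (check: 2 × 15 = 30 ≡ 1 (mod 29))
Combine: x ≡ Σ r_i×M_i×(M_i⁻¹ mod m_i) = 27×29×15 + 24×31×15 = 11745 + 11160 = 22905
22905 mod 899 = 430
x ≡ 430 (mod 899)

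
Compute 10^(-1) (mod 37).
10^(-1) ≡ 26 (mod 37). Verification: 10 × 26 = 260 ≡ 1 (mod 37)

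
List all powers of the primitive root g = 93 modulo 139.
g^1, g^2, ..., g^{138} mod 139: {93, 31, 103, 127, 135, 45, 15, 5, 48, 16, 98, 79, 119, 86, 75, 25, 101, 80, 73, 117, 39, 13, 97, 125, 88, 122, 87, 29, 56, 65, 68, 69, 23, 54, 18, 6, 2, 47, 62, 67, 115, 131, 90, 30, 10, 96, 32, 57, 19, 99, 33, 11, 50, 63, 21, 7, 95, 78, 26, 55, 111, 37, 105, 35, 58, 112, 130, 136, 138, 46, 108, 36, 12, 4, 94, 124, 134, 91, 123, 41, 60, 20, 53, 64, 114, 38, 59, 66, 22, 100, 126, 42, 14, 51, 17, 52, 110, 83, 74, 71, 70, 116, 85, 121, 133, 137, 92, 77, 72, 24, 8, 49, 109, 129, 43, 107, 82, 120, 40, 106, 128, 89, 76, 118, 132, 44, 61, 113, 84, 28, 102, 34, 104, 81, 27, 9, 3, 1}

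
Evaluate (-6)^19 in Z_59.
Using repeated squaring. (-6) ≡ 53 (mod 59). 19 = 16 + 2 + 1 (binary 10011). Repeated squaring mod 59: 53^1 ≡ 53; 53^2 ≡ 53² = 2809 ≡ 36; 53^4 ≡ 36² = 1296 ≡ 57; 53^8 ≡ 57² = 3249 ≡ 4; 53^16 ≡ 4² = 16 ≡ 16. Multiply: (-6)^19 ≡ 53^16 × 53^2 × 53^1 ≡ 16 × 36 × 53 (mod 59): 16 × 36 = 576 ≡ 45; 45 × 53 = 2385 ≡ 25. So (-6)^19 ≡ 25 (mod 59).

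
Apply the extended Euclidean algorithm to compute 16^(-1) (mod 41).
Extended GCD: 16(18) + 41(-7) = 1. So 16^(-1) ≡ 18 ≡ 18 (mod 41). Verify: 16 × 18 = 288 ≡ 1 (mod 41)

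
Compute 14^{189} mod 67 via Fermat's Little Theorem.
62

By Fermat's Little Theorem, a^(p-1) ≡ 1 (mod p) for prime p and gcd(a, p) = 1
Here p = 67, so 14^66 ≡ 1 (mod 67)
We can reduce the exponent: 189 mod 66 = 57
So 14^189 ≡ 14^57 (mod 67)
Computing: 14^57 mod 67 = 62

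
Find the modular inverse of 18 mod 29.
18^(-1) ≡ 21 (mod 29). Verification: 18 × 21 = 378 ≡ 1 (mod 29)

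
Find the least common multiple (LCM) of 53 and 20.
1060

First find GCD(53, 20) using the Euclidean algorithm:
53 = 2 × 20 + 13
20 = 1 × 13 + 7
13 = 1 × 7 + 6
7 = 1 × 6 + 1
6 = 6 × 1 + 0
GCD(53, 20) = 1

LCM formula: LCM(a, b) = (a × b) / GCD(a, b)
LCM(53, 20) = (53 × 20) / 1
LCM(53, 20) = 1060 / 1
LCM(53, 20) = 1060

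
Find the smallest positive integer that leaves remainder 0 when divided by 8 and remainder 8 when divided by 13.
M = 8 × 13 = 104. M₁ = 13, y₁ ≡ 5 (mod 8). M₂ = 8, y₂ ≡ 5 (mod 13). t = 0×13×5 + 8×8×5 ≡ 8 (mod 104). The smallest positive such number is 8.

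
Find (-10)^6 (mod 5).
(-10) ≡ 0 (mod 5). 6 = 4 + 2 (binary 110). Repeated squaring mod 5: 0^1 ≡ 0; 0^2 ≡ 0² = 0 ≡ 0; 0^4 ≡ 0² = 0 ≡ 0. Multiply: (-10)^6 ≡ 0^4 × 0^2 ≡ 0 × 0 (mod 5): 0 × 0 = 0 ≡ 0. So (-10)^6 ≡ 0 (mod 5).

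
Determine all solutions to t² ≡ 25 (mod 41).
The square roots of 25 mod 41 are 36 and 5. Verify: 36² = 1296 ≡ 25 (mod 41)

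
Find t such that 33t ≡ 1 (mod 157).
33^(-1) ≡ 138 (mod 157). Verification: 33 × 138 = 4554 ≡ 1 (mod 157)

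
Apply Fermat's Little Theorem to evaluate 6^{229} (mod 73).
48

By Fermat's Little Theorem, a^(p-1) ≡ 1 (mod p) for prime p and gcd(a, p) = 1
Here p = 73, so 6^72 ≡ 1 (mod 73)
We can reduce the exponent: 229 mod 72 = 13
So 6^229 ≡ 6^13 (mod 73)
Computing: 6^13 mod 73 = 48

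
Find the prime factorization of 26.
2 × 13

Divide by primes starting from smallest:
26 ÷ 2 = 13
13 ÷ 13 = 1

26 = 2 × 13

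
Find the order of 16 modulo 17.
Powers of 16 mod 17: 16^1≡16, 16^2≡1. Order = 2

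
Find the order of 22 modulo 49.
Powers of 22 mod 49: 22^1≡22, 22^2≡43, 22^3≡15, 22^4≡36, 22^5≡8, 22^6≡29, 22^7≡1. Order = 7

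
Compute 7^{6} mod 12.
1

Using successive squaring:
Binary expansion of 6: 110
Powers of 7 mod 12 (each is the square of the previous):
  7^1 ≡ 7 (mod 12)
  7^2 ≡ 7² = 49 ≡ 1 (mod 12)
  7^4 ≡ 1² = 1 ≡ 1 (mod 12)
6 = 4 + 2, so 7^6 = 7^4 × 7^2 ≡ 1 × 1 (mod 12)
Multiplying step by step:
  1 × 1 = 1 ≡ 1 (mod 12)
Result: 7^6 ≡ 1 (mod 12)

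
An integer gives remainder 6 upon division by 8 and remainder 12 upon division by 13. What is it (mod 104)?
M = 8 × 13 = 104. M₁ = 13, y₁ ≡ 5 (mod 8). M₂ = 8, y₂ ≡ 5 (mod 13). y = 6×13×5 + 12×8×5 ≡ 38 (mod 104). The smallest positive such number is 38.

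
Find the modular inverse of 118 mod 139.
118^(-1) ≡ 86 (mod 139). Verification: 118 × 86 = 10148 ≡ 1 (mod 139)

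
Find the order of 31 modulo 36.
Powers of 31 mod 36: 31^1≡31, 31^2≡25, 31^3≡19, 31^4≡13, 31^5≡7, 31^6≡1. Order = 6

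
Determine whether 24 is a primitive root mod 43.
p - 1 = 42 has prime divisors 2, 3, 7. Check 24^(42/q) mod 43 for each: 24^(42/2) = 24^21 ≡ 1, 24^(42/3) = 24^14 ≡ 36, 24^(42/7) = 24^6 ≡ 11 (mod 43). Since 24^21 ≡ 1 (mod 43), the order of 24 divides 21 (in fact the order is 21) ≠ 42, so it is not a primitive root.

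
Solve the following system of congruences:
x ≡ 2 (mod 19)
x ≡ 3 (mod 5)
78

Using the Chinese Remainder Theorem:
M = product of moduli = 95
For equation 1: M_1 = 5, 5 ≡ 5 (mod 19), inverse of 5 mod 19 is 4 (check: 5 × 4 = 20 ≡ 1 (mod 19))
For equation 2: M_2 = 19, 19 ≡ 4 (mod 5), inverse of 19 mod 5 is 4 (check: 4 × 4 = 16 ≡ 1 (mod 5))
Combine: x ≡ Σ r_i×M_i×(M_i⁻¹ mod m_i) = 2×5×4 + 3×19×4 = 40 + 228 = 268
268 mod 95 = 78
x ≡ 78 (mod 95)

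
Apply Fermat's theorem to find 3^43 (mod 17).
By Fermat: 3^{16} ≡ 1 (mod 17). 43 = 2×16 + 11. So 3^{43} ≡ 3^{11} ≡ 7 (mod 17)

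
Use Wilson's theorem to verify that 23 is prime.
(22)! mod 23 = 22. Since this equals -1 (mod 23), Wilson confirms 23 is prime.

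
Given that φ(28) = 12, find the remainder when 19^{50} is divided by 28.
By Euler: 19^{12} ≡ 1 (mod 28) since gcd(19, 28) = 1. 50 = 4×12 + 2. So 19^{50} ≡ 19^{2} ≡ 25 (mod 28)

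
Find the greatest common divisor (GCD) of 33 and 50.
1

Using the Euclidean algorithm:
33 = 0 × 50 + 33
50 = 1 × 33 + 17
33 = 1 × 17 + 16
17 = 1 × 16 + 1
16 = 16 × 1 + 0

GCD(33, 50) = 1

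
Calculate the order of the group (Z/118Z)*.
58

Prime factorization: 118 = 2 × 59
Using the formula φ(n) = n × Π(1 - 1/p) for each prime factor p:
φ(118) = 118 × (1 - 1/2) × (1 - 1/59)
φ(118) = 58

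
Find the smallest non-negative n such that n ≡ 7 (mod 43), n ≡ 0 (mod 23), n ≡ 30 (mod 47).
8349

Using the Chinese Remainder Theorem:
M = product of moduli = 46483
For equation 1: M_1 = 1081, 1081 ≡ 6 (mod 43), inverse of 1081 mod 43 is 36 (check: 6 × 36 = 216 ≡ 1 (mod 43))
For equation 2: M_2 = 2021, 2021 ≡ 20 (mod 23), inverse of 2021 mod 23 is 15 (check: 20 × 15 = 300 ≡ 1 (mod 23))
For equation 3: M_3 = 989, 989 ≡ 2 (mod 47), inverse of 989 mod 47 is 24 (check: 2 × 24 = 48 ≡ 1 (mod 47))
Combine: n ≡ Σ r_i×M_i×(M_i⁻¹ mod m_i) = 7×1081×36 + 0×2021×15 + 30×989×24 = 272412 + 0 + 712080 = 984492
984492 mod 46483 = 8349
n ≡ 8349 (mod 46483)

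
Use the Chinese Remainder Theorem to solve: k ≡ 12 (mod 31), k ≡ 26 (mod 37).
322

Using the Chinese Remainder Theorem:
M = product of moduli = 1147
For equation 1: M_1 = 37, 37 ≡ 6 (mod 31), inverse of 37 mod 31 is 26 (check: 6 × 26 = 156 ≡ 1 (mod 31))
For equation 2: M_2 = 31, 31 ≡ 31 (mod 37), inverse of 31 mod 37 is 6 (check: 31 × 6 = 186 ≡ 1 (mod 37))
Combine: k ≡ Σ r_i×M_i×(M_i⁻¹ mod m_i) = 12×37×26 + 26×31×6 = 11544 + 4836 = 16380
16380 mod 1147 = 322
k ≡ 322 (mod 1147)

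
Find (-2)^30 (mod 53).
Using repeated squaring. (-2) ≡ 51 (mod 53). 30 = 16 + 8 + 4 + 2 (binary 11110). Repeated squaring mod 53: 51^1 ≡ 51; 51^2 ≡ 51² = 2601 ≡ 4; 51^4 ≡ 4² = 16 ≡ 16; 51^8 ≡ 16² = 256 ≡ 44; 51^16 ≡ 44² = 1936 ≡ 28. Multiply: (-2)^30 ≡ 51^16 × 51^8 × 51^4 × 51^2 ≡ 28 × 44 × 16 × 4 (mod 53): 28 × 44 = 1232 ≡ 13; 13 × 16 = 208 ≡ 49; 49 × 4 = 196 ≡ 37. So (-2)^30 ≡ 37 (mod 53).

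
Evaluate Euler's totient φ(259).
216

Prime factorization: 259 = 7 × 37
Using the formula φ(n) = n × Π(1 - 1/p) for each prime factor p:
φ(259) = 259 × (1 - 1/7) × (1 - 1/37)
φ(259) = 216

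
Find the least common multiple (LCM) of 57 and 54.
1026

First find GCD(57, 54) using the Euclidean algorithm:
57 = 1 × 54 + 3
54 = 18 × 3 + 0
GCD(57, 54) = 3

LCM formula: LCM(a, b) = (a × b) / GCD(a, b)
LCM(57, 54) = (57 × 54) / 3
LCM(57, 54) = 3078 / 3
LCM(57, 54) = 1026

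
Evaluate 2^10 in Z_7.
10 = 8 + 2 (binary 1010). Repeated squaring mod 7: 2^1 ≡ 2; 2^2 ≡ 2² = 4 ≡ 4; 2^4 ≡ 4² = 16 ≡ 2; 2^8 ≡ 2² = 4 ≡ 4. Multiply: 2^10 = 2^8 × 2^2 ≡ 4 × 4 (mod 7): 4 × 4 = 16 ≡ 2. So 2^10 ≡ 2 (mod 7).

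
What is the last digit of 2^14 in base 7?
Using Fermat: 2^{6} ≡ 1 (mod 7). 14 ≡ 2 (mod 6). So 2^{14} ≡ 2^{2} ≡ 4 (mod 7)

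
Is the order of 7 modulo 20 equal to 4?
Yes, ord_20(7) = 4.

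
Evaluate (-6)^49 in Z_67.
Using repeated squaring. (-6) ≡ 61 (mod 67). 49 = 32 + 16 + 1 (binary 110001). Repeated squaring mod 67: 61^1 ≡ 61; 61^2 ≡ 61² = 3721 ≡ 36; 61^4 ≡ 36² = 1296 ≡ 23; 61^8 ≡ 23² = 529 ≡ 60; 61^16 ≡ 60² = 3600 ≡ 49; 61^32 ≡ 49² = 2401 ≡ 56. Multiply: (-6)^49 ≡ 61^32 × 61^16 × 61^1 ≡ 56 × 49 × 61 (mod 67): 56 × 49 = 2744 ≡ 64; 64 × 61 = 3904 ≡ 18. So (-6)^49 ≡ 18 (mod 67).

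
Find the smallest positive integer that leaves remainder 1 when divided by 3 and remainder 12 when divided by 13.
M = 3 × 13 = 39. M₁ = 13, y₁ ≡ 1 (mod 3). M₂ = 3, y₂ ≡ 9 (mod 13). x = 1×13×1 + 12×3×9 ≡ 25 (mod 39). The smallest positive such number is 25.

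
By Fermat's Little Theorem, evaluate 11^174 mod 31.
By Fermat: 11^{30} ≡ 1 (mod 31). 174 = 5×30 + 24. So 11^{174} ≡ 11^{24} ≡ 8 (mod 31)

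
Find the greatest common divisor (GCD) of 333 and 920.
1

Using the Euclidean algorithm:
333 = 0 × 920 + 333
920 = 2 × 333 + 254
333 = 1 × 254 + 79
254 = 3 × 79 + 17
79 = 4 × 17 + 11
17 = 1 × 11 + 6
11 = 1 × 6 + 5
6 = 1 × 5 + 1
5 = 5 × 1 + 0

GCD(333, 920) = 1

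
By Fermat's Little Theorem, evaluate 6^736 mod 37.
By Fermat: 6^{36} ≡ 1 (mod 37). 736 ≡ 16 (mod 36). So 6^{736} ≡ 6^{16} ≡ 1 (mod 37)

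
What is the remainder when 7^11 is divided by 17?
Using repeated squaring. 11 = 8 + 2 + 1 (binary 1011). Repeated squaring mod 17: 7^1 ≡ 7; 7^2 ≡ 7² = 49 ≡ 15; 7^4 ≡ 15² = 225 ≡ 4; 7^8 ≡ 4² = 16 ≡ 16. Multiply: 7^11 = 7^8 × 7^2 × 7^1 ≡ 16 × 15 × 7 (mod 17): 16 × 15 = 240 ≡ 2; 2 × 7 = 14 ≡ 14. So 7^11 ≡ 14 (mod 17).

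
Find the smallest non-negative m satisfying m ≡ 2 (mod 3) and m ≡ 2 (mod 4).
M = 3 × 4 = 12. M₁ = 4, y₁ ≡ 1 (mod 3). M₂ = 3, y₂ ≡ 3 (mod 4). m = 2×4×1 + 2×3×3 ≡ 2 (mod 12)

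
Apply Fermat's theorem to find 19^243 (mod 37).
By Fermat: 19^{36} ≡ 1 (mod 37). 243 ≡ 27 (mod 36). So 19^{243} ≡ 19^{27} ≡ 31 (mod 37)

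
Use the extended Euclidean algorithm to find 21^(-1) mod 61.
Extended GCD: 21(-29) + 61(10) = 1. So 21^(-1) ≡ 32 ≡ 32 (mod 61). Verify: 21 × 32 = 672 ≡ 1 (mod 61)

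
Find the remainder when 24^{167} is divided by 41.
By Fermat: 24^{40} ≡ 1 (mod 41). 167 = 4×40 + 7. So 24^{167} ≡ 24^{7} ≡ 28 (mod 41)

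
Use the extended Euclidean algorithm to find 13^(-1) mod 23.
Extended GCD: 13(-7) + 23(4) = 1. So 13^(-1) ≡ 16 ≡ 16 (mod 23). Verify: 13 × 16 = 208 ≡ 1 (mod 23)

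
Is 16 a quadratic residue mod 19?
By Euler's criterion: 16^{9} ≡ 1 (mod 19). Since this equals 1, 16 is a QR.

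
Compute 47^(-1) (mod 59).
54

Using Extended Euclidean Algorithm:
gcd(47, 59) = 1
Bezout coefficients: 47 × -5 + 59 × 4 = 1
So 47 × -5 ≡ 1 (mod 59)
The inverse is -5 mod 59 = 54
Verification: 47 × 54 = 2538 = 43 × 59 + 1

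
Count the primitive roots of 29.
12

The number of primitive roots modulo p is φ(p-1) = φ(28)
φ(28) = 12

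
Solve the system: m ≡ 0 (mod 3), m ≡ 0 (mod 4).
M = 3 × 4 = 12. M₁ = 4, y₁ ≡ 1 (mod 3). M₂ = 3, y₂ ≡ 3 (mod 4). m = 0×4×1 + 0×3×3 ≡ 0 (mod 12)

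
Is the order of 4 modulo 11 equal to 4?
No, the actual order is 5, not 4.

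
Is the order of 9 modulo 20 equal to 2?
Yes, ord_20(9) = 2.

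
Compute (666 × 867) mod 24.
6

(666 × 867) = 577422
577422 mod 24 = 6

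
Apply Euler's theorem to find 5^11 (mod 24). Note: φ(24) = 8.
By Euler: 5^{8} ≡ 1 (mod 24) since gcd(5, 24) = 1. 11 = 1×8 + 3. So 5^{11} ≡ 5^{3} ≡ 5 (mod 24)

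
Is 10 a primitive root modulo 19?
p - 1 = 18 has prime divisors 2, 3. Check 10^(18/q) mod 19 for each: 10^(18/2) = 10^9 ≡ 18, 10^(18/3) = 10^6 ≡ 11 (mod 19). None of these is 1, so 10 has order 18 = φ(19), so it is a primitive root mod 19.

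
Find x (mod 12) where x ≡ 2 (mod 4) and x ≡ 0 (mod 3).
M = 4 × 3 = 12. M₁ = 3, y₁ ≡ 3 (mod 4). M₂ = 4, y₂ ≡ 1 (mod 3). x = 2×3×3 + 0×4×1 ≡ 6 (mod 12)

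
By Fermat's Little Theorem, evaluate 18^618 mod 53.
By Fermat: 18^{52} ≡ 1 (mod 53). 618 ≡ 46 (mod 52). So 18^{618} ≡ 18^{46} ≡ 40 (mod 53)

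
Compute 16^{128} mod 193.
108

Using successive squaring:
Binary expansion of 128: 10000000
Powers of 16 mod 193 (each is the square of the previous):
  16^1 ≡ 16 (mod 193)
  16^2 ≡ 16² = 256 ≡ 63 (mod 193)
  16^4 ≡ 63² = 3969 ≡ 109 (mod 193)
  16^8 ≡ 109² = 11881 ≡ 108 (mod 193)
  16^16 ≡ 108² = 11664 ≡ 84 (mod 193)
  16^32 ≡ 84² = 7056 ≡ 108 (mod 193)
  16^64 ≡ 108² = 11664 ≡ 84 (mod 193)
  16^128 ≡ 84² = 7056 ≡ 108 (mod 193)
128 is a power of 2, so 16^128 is the last square: ≡ 108 (mod 193)
Result: 16^128 ≡ 108 (mod 193)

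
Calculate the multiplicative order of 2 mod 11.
Powers of 2 mod 11: 2^1≡2, 2^2≡4, 2^3≡8, 2^4≡5, 2^5≡10, 2^6≡9, 2^7≡7, 2^8≡3, 2^9≡6, 2^10≡1. Order = 10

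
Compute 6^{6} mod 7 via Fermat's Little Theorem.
1

By Fermat's Little Theorem, a^(p-1) ≡ 1 (mod p) for prime p and gcd(a, p) = 1
Here p = 7, so 6^6 ≡ 1 (mod 7)
We can reduce the exponent: 6 mod 6 = 0
So 6^6 ≡ 6^0 (mod 7)
Computing: 6^0 mod 7 = 1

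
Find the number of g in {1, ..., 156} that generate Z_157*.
Number of primitive roots mod 157 = φ(156) = 48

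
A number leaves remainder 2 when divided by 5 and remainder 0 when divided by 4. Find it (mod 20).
M = 5 × 4 = 20. M₁ = 4, y₁ ≡ 4 (mod 5). M₂ = 5, y₂ ≡ 1 (mod 4). r = 2×4×4 + 0×5×1 ≡ 12 (mod 20)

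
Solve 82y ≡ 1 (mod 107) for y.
77

Using Extended Euclidean Algorithm:
gcd(82, 107) = 1
Bezout coefficients: 82 × -30 + 107 × 23 = 1
So 82 × -30 ≡ 1 (mod 107)
The inverse is -30 mod 107 = 77
Verification: 82 × 77 = 6314 = 59 × 107 + 1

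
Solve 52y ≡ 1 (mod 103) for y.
2

Using Extended Euclidean Algorithm:
gcd(52, 103) = 1
Bezout coefficients: 52 × 2 + 103 × -1 = 1
So 52 × 2 ≡ 1 (mod 103)
The inverse is 2 mod 103 = 2
Verification: 52 × 2 = 104 = 1 × 103 + 1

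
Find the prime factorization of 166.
2 × 83

Divide by primes starting from smallest:
166 ÷ 2 = 83
83 ÷ 83 = 1

166 = 2 × 83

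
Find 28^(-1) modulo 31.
10

Using Extended Euclidean Algorithm:
gcd(28, 31) = 1
Bezout coefficients: 28 × 10 + 31 × -9 = 1
So 28 × 10 ≡ 1 (mod 31)
The inverse is 10 mod 31 = 10
Verification: 28 × 10 = 280 = 9 × 31 + 1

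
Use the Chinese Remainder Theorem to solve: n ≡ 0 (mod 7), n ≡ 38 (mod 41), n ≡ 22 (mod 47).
11067

Using the Chinese Remainder Theorem:
M = product of moduli = 13489
For equation 1: M_1 = 1927, 1927 ≡ 2 (mod 7), inverse of 1927 mod 7 is 4 (check: 2 × 4 = 8 ≡ 1 (mod 7))
For equation 2: M_2 = 329, 329 ≡ 1 (mod 41), inverse of 329 mod 41 is 1 (check: 1 × 1 = 1 ≡ 1 (mod 41))
For equation 3: M_3 = 287, 287 ≡ 5 (mod 47), inverse of 287 mod 47 is 19 (check: 5 × 19 = 95 ≡ 1 (mod 47))
Combine: n ≡ Σ r_i×M_i×(M_i⁻¹ mod m_i) = 0×1927×4 + 38×329×1 + 22×287×19 = 0 + 12502 + 119966 = 132468
132468 mod 13489 = 11067
n ≡ 11067 (mod 13489)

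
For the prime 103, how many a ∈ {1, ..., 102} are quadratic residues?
For prime 103, there are (p-1)/2 = (103-1)/2 = 51 quadratic residues (excluding 0).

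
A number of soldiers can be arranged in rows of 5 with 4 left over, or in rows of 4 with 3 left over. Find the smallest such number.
M = 5 × 4 = 20. M₁ = 4, y₁ ≡ 4 (mod 5). M₂ = 5, y₂ ≡ 1 (mod 4). z = 4×4×4 + 3×5×1 ≡ 19 (mod 20). The smallest positive such number is 19.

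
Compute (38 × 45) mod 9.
0

(38 × 45) = 1710
1710 mod 9 = 0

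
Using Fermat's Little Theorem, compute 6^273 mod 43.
By Fermat: 6^{42} ≡ 1 (mod 43). 273 ≡ 21 (mod 42). So 6^{273} ≡ 6^{21} ≡ 1 (mod 43)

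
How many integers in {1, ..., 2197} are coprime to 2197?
2028

Prime factorization: 2197 = 13^3
Using the formula φ(n) = n × Π(1 - 1/p) for each prime factor p:
φ(2197) = 2197 × (1 - 1/13)
φ(2197) = 2028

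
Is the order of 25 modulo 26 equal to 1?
No, the actual order is 2, not 1.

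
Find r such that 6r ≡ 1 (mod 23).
6^(-1) ≡ 4 (mod 23). Verification: 6 × 4 = 24 ≡ 1 (mod 23)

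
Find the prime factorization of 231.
3 × 7 × 11

Divide by primes starting from smallest:
231 ÷ 3 = 77
77 ÷ 7 = 11
11 ÷ 11 = 1

231 = 3 × 7 × 11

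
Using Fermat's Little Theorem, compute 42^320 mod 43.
By Fermat: 42^{42} ≡ 1 (mod 43). 320 = 7×42 + 26. So 42^{320} ≡ 42^{26} ≡ 1 (mod 43)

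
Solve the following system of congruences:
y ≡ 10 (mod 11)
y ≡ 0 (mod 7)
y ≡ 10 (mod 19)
637

Using the Chinese Remainder Theorem:
M = product of moduli = 1463
For equation 1: M_1 = 133, 133 ≡ 1 (mod 11), inverse of 133 mod 11 is 1 (check: 1 × 1 = 1 ≡ 1 (mod 11))
For equation 2: M_2 = 209, 209 ≡ 6 (mod 7), inverse of 209 mod 7 is 6 (check: 6 × 6 = 36 ≡ 1 (mod 7))
For equation 3: M_3 = 77, 77 ≡ 1 (mod 19), inverse of 77 mod 19 is 1 (check: 1 × 1 = 1 ≡ 1 (mod 19))
Combine: y ≡ Σ r_i×M_i×(M_i⁻¹ mod m_i) = 10×133×1 + 0×209×6 + 10×77×1 = 1330 + 0 + 770 = 2100
2100 mod 1463 = 637
y ≡ 637 (mod 1463)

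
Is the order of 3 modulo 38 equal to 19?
No, the actual order is 18, not 19.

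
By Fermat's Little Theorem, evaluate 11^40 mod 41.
By Fermat's Little Theorem, 11^{40} ≡ 1 (mod 41) since 41 is prime and gcd(11, 41) = 1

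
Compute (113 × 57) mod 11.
6

(113 × 57) = 6441
6441 mod 11 = 6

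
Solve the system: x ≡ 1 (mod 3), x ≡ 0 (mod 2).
M = 3 × 2 = 6. M₁ = 2, y₁ ≡ 2 (mod 3). M₂ = 3, y₂ ≡ 1 (mod 2). x = 1×2×2 + 0×3×1 ≡ 4 (mod 6)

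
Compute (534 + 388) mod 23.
2

(534 + 388) = 922
922 mod 23 = 2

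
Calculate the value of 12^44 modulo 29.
Using Fermat: 12^{28} ≡ 1 (mod 29). 44 ≡ 16 (mod 28). So 12^{44} ≡ 12^{16} ≡ 1 (mod 29)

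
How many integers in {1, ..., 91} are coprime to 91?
72

Prime factorization: 91 = 7 × 13
Using the formula φ(n) = n × Π(1 - 1/p) for each prime factor p:
φ(91) = 91 × (1 - 1/7) × (1 - 1/13)
φ(91) = 72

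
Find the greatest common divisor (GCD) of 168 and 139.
1

Using the Euclidean algorithm:
168 = 1 × 139 + 29
139 = 4 × 29 + 23
29 = 1 × 23 + 6
23 = 3 × 6 + 5
6 = 1 × 5 + 1
5 = 5 × 1 + 0

GCD(168, 139) = 1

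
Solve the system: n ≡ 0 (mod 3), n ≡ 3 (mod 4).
M = 3 × 4 = 12. M₁ = 4, y₁ ≡ 1 (mod 3). M₂ = 3, y₂ ≡ 3 (mod 4). n = 0×4×1 + 3×3×3 ≡ 3 (mod 12)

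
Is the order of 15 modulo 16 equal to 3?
No, the actual order is 2, not 3.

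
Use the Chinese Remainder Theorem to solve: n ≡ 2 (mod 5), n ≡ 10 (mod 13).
M = 5 × 13 = 65. M₁ = 13, y₁ ≡ 2 (mod 5). M₂ = 5, y₂ ≡ 8 (mod 13). n = 2×13×2 + 10×5×8 ≡ 62 (mod 65)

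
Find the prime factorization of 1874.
2 × 937

Divide by primes starting from smallest:
1874 ÷ 2 = 937
937 ÷ 937 = 1

1874 = 2 × 937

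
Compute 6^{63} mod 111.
105

Using successive squaring:
Binary expansion of 63: 111111
Powers of 6 mod 111 (each is the square of the previous):
  6^1 ≡ 6 (mod 111)
  6^2 ≡ 6² = 36 ≡ 36 (mod 111)
  6^4 ≡ 36² = 1296 ≡ 75 (mod 111)
  6^8 ≡ 75² = 5625 ≡ 75 (mod 111)
  6^16 ≡ 75² = 5625 ≡ 75 (mod 111)
  6^32 ≡ 75² = 5625 ≡ 75 (mod 111)
63 = 32 + 16 + 8 + 4 + 2 + 1, so 6^63 = 6^32 × 6^16 × 6^8 × 6^4 × 6^2 × 6^1 ≡ 75 × 75 × 75 × 75 × 36 × 6 (mod 111)
Multiplying step by step:
  75 × 75 = 5625 ≡ 75 (mod 111)
  75 × 75 = 5625 ≡ 75 (mod 111)
  75 × 75 = 5625 ≡ 75 (mod 111)
  75 × 36 = 2700 ≡ 36 (mod 111)
  36 × 6 = 216 ≡ 105 (mod 111)
Result: 6^63 ≡ 105 (mod 111)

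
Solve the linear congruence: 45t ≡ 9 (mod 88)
53

Since gcd(45, 88) = 1 divides 9, a solution exists.
Multiply both sides by the inverse of 45 mod 88:
  45^(-1) mod 88 = 45
  x ≡ 45 × 9 ≡ 405 ≡ 53 (mod 88)
Verification: 45 × 53 = 2385 = 27 × 88 + 9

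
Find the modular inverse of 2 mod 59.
2^(-1) ≡ 30 (mod 59). Verification: 2 × 30 = 60 ≡ 1 (mod 59)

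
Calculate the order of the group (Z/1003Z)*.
928

Prime factorization: 1003 = 17 × 59
Using the formula φ(n) = n × Π(1 - 1/p) for each prime factor p:
φ(1003) = 1003 × (1 - 1/17) × (1 - 1/59)
φ(1003) = 928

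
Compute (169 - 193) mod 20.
16

(169 - 193) = -24
-24 mod 20 = 16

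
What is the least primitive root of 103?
5

A primitive root g modulo p has order p-1 = 102
Prime divisors of 102: [2, 3, 17]
g is a primitive root iff g^(102/q) ≢ 1 (mod 103) for each prime divisor q
Testing small values:
  g = 2: 2^51 ≡ 1, 2^34 ≡ 46, 2^6 ≡ 64 (mod 103) → 2^51 ≡ 1, not primitive root
  g = 3: 3^51 ≡ 102, 3^34 ≡ 1, 3^6 ≡ 8 (mod 103) → 3^34 ≡ 1, not primitive root
  g = 4: 4^51 ≡ 1, 4^34 ≡ 56, 4^6 ≡ 79 (mod 103) → 4^51 ≡ 1, not primitive root
  g = 5: 5^51 ≡ 102, 5^34 ≡ 56, 5^6 ≡ 72 (mod 103) → none is 1, primitive root!
The smallest primitive root is 5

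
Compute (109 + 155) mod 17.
9

(109 + 155) = 264
264 mod 17 = 9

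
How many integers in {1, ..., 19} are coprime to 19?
18

Prime factorization: 19 = 19
Using the formula φ(n) = n × Π(1 - 1/p) for each prime factor p:
φ(19) = 19 × (1 - 1/19)
φ(19) = 18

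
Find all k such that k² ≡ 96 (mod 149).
The square roots of 96 mod 149 are 29 and 120. Verify: 29² = 841 ≡ 96 (mod 149)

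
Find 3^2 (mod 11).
2 = 2 (binary 10). Repeated squaring mod 11: 3^1 ≡ 3; 3^2 ≡ 3² = 9 ≡ 9. So 3^2 ≡ 9 (mod 11).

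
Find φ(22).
10

Prime factorization: 22 = 2 × 11
Using the formula φ(n) = n × Π(1 - 1/p) for each prime factor p:
φ(22) = 22 × (1 - 1/2) × (1 - 1/11)
φ(22) = 10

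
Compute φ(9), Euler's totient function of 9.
6

Prime factorization: 9 = 3^2
Using the formula φ(n) = n × Π(1 - 1/p) for each prime factor p:
φ(9) = 9 × (1 - 1/3)
φ(9) = 6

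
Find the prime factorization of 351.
3^3 × 13

Divide by primes starting from smallest:
351 ÷ 3 = 117
117 ÷ 3 = 39
39 ÷ 3 = 13
13 ÷ 13 = 1

351 = 3^3 × 13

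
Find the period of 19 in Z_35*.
Powers of 19 mod 35: 19^1≡19, 19^2≡11, 19^3≡34, 19^4≡16, 19^5≡24, 19^6≡1. Order = 6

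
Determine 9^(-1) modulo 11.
9^(-1) ≡ 5 (mod 11). Verification: 9 × 5 = 45 ≡ 1 (mod 11)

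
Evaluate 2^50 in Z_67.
Using repeated squaring. 50 = 32 + 16 + 2 (binary 110010). Repeated squaring mod 67: 2^1 ≡ 2; 2^2 ≡ 2² = 4 ≡ 4; 2^4 ≡ 4² = 16 ≡ 16; 2^8 ≡ 16² = 256 ≡ 55; 2^16 ≡ 55² = 3025 ≡ 10; 2^32 ≡ 10² = 100 ≡ 33. Multiply: 2^50 = 2^32 × 2^16 × 2^2 ≡ 33 × 10 × 4 (mod 67): 33 × 10 = 330 ≡ 62; 62 × 4 = 248 ≡ 47. So 2^50 ≡ 47 (mod 67).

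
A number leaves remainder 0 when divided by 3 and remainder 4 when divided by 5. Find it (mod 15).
M = 3 × 5 = 15. M₁ = 5, y₁ ≡ 2 (mod 3). M₂ = 3, y₂ ≡ 2 (mod 5). r = 0×5×2 + 4×3×2 ≡ 9 (mod 15)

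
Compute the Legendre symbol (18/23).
(18/23) = 18^{11} mod 23 = 1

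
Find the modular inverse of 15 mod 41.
15^(-1) ≡ 11 (mod 41). Verification: 15 × 11 = 165 ≡ 1 (mod 41)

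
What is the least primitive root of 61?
2

A primitive root g modulo p has order p-1 = 60
Prime divisors of 60: [2, 3, 5]
g is a primitive root iff g^(60/q) ≢ 1 (mod 61) for each prime divisor q
Testing small values:
  g = 2: 2^30 ≡ 60, 2^20 ≡ 47, 2^12 ≡ 9 (mod 61) → none is 1, primitive root!
The smallest primitive root is 2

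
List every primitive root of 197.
Primitive roots mod 197: {2, 3, 5, 8, 11, 12, 13, 17, 18, 21, 27, 30, 31, 32, 35, 38, 44, 45, 46, 48, 50, 52, 56, 57, 58, 66, 67, 71, 72, 73, 74, 75, 78, 79, 80, 82, 86, 89, 91, 94, 95, 98, 99, 102, 103, 106, 108, 111, 115, 117, 118, 119, 122, 123, 124, 125, 126, 130, 131, 139, 140, 141, 145, 147, 149, 151, 152, 153, 159, 162, 165, 166, 167, 170, 176, 179, 180, 184, 185, 186, 189, 192, 194, 195}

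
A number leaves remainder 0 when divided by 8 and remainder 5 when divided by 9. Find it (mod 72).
M = 8 × 9 = 72. M₁ = 9, y₁ ≡ 1 (mod 8). M₂ = 8, y₂ ≡ 8 (mod 9). n = 0×9×1 + 5×8×8 ≡ 32 (mod 72)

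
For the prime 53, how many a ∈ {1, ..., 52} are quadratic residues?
For prime 53, there are (p-1)/2 = (53-1)/2 = 26 quadratic residues (excluding 0).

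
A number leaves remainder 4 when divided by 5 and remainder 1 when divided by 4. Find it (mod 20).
M = 5 × 4 = 20. M₁ = 4, y₁ ≡ 4 (mod 5). M₂ = 5, y₂ ≡ 1 (mod 4). n = 4×4×4 + 1×5×1 ≡ 9 (mod 20)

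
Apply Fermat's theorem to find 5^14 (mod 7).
By Fermat: 5^{6} ≡ 1 (mod 7). 14 = 2×6 + 2. So 5^{14} ≡ 5^{2} ≡ 4 (mod 7)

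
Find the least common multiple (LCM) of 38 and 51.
1938

First find GCD(38, 51) using the Euclidean algorithm:
38 = 0 × 51 + 38
51 = 1 × 38 + 13
38 = 2 × 13 + 12
13 = 1 × 12 + 1
12 = 12 × 1 + 0
GCD(38, 51) = 1

LCM formula: LCM(a, b) = (a × b) / GCD(a, b)
LCM(38, 51) = (38 × 51) / 1
LCM(38, 51) = 1938 / 1
LCM(38, 51) = 1938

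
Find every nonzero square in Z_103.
QRs mod 103: {1, 2, 4, 7, 8, 9, 13, 14, 15, 16, 17, 18, 19, 23, 25, 26, 28, 29, 30, 32, 33, 34, 36, 38, 41, 46, 49, 50, 52, 55, 56, 58, 59, 60, 61, 63, 64, 66, 68, 72, 76, 79, 81, 82, 83, 91, 92, 93, 97, 98, 100}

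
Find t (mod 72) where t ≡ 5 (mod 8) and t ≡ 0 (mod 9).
M = 8 × 9 = 72. M₁ = 9, y₁ ≡ 1 (mod 8). M₂ = 8, y₂ ≡ 8 (mod 9). t = 5×9×1 + 0×8×8 ≡ 45 (mod 72)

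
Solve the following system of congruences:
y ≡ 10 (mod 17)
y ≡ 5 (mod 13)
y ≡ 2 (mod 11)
486

Using the Chinese Remainder Theorem:
M = product of moduli = 2431
For equation 1: M_1 = 143, 143 ≡ 7 (mod 17), inverse of 143 mod 17 is 5 (check: 7 × 5 = 35 ≡ 1 (mod 17))
For equation 2: M_2 = 187, 187 ≡ 5 (mod 13), inverse of 187 mod 13 is 8 (check: 5 × 8 = 40 ≡ 1 (mod 13))
For equation 3: M_3 = 221, 221 ≡ 1 (mod 11), inverse of 221 mod 11 is 1 (check: 1 × 1 = 1 ≡ 1 (mod 11))
Combine: y ≡ Σ r_i×M_i×(M_i⁻¹ mod m_i) = 10×143×5 + 5×187×8 + 2×221×1 = 7150 + 7480 + 442 = 15072
15072 mod 2431 = 486
y ≡ 486 (mod 2431)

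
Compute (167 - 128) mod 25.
14

(167 - 128) = 39
39 mod 25 = 14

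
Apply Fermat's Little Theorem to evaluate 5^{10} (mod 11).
1

By Fermat's Little Theorem, a^(p-1) ≡ 1 (mod p) for prime p and gcd(a, p) = 1
Here p = 11, so 5^10 ≡ 1 (mod 11)
We can reduce the exponent: 10 mod 10 = 0
So 5^10 ≡ 5^0 (mod 11)
Computing: 5^0 mod 11 = 1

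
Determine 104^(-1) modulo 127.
104^(-1) ≡ 11 (mod 127). Verification: 104 × 11 = 1144 ≡ 1 (mod 127)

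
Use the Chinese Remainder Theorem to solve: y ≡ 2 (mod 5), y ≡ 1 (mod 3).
M = 5 × 3 = 15. M₁ = 3, y₁ ≡ 2 (mod 5). M₂ = 5, y₂ ≡ 2 (mod 3). y = 2×3×2 + 1×5×2 ≡ 7 (mod 15)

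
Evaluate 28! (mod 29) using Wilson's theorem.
By Wilson's theorem, (28)! ≡ -1 ≡ 28 (mod 29)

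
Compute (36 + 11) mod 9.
2

(36 + 11) = 47
47 mod 9 = 2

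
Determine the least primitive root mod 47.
p - 1 = 46 has prime divisors 2, 23. h is a primitive root mod 47 iff h^(46/q) ≢ 1 (mod 47) for each such q.
h = 2: 2^23 ≡ 1, 2^2 ≡ 4 (mod 47); 2^23 ≡ 1, so not a primitive root.
h = 3: 3^23 ≡ 1, 3^2 ≡ 9 (mod 47); 3^23 ≡ 1, so not a primitive root.
h = 4: 4^23 ≡ 1, 4^2 ≡ 16 (mod 47); 4^23 ≡ 1, so not a primitive root.
h = 5: 5^23 ≡ 46, 5^2 ≡ 25 (mod 47); none is 1, so 5 has order 46 and is a primitive root.
The smallest primitive root mod 47 is g = 5.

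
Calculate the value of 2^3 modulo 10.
3 = 2 + 1 (binary 11). Repeated squaring mod 10: 2^1 ≡ 2; 2^2 ≡ 2² = 4 ≡ 4. Multiply: 2^3 = 2^2 × 2^1 ≡ 4 × 2 (mod 10): 4 × 2 = 8 ≡ 8. So 2^3 ≡ 8 (mod 10).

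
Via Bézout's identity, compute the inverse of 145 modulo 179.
Extended GCD: 145(-79) + 179(64) = 1. So 145^(-1) ≡ 100 ≡ 100 (mod 179). Verify: 145 × 100 = 14500 ≡ 1 (mod 179)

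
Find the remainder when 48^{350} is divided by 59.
By Fermat: 48^{58} ≡ 1 (mod 59). 350 = 6×58 + 2. So 48^{350} ≡ 48^{2} ≡ 3 (mod 59)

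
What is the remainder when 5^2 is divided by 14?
2 = 2 (binary 10). Repeated squaring mod 14: 5^1 ≡ 5; 5^2 ≡ 5² = 25 ≡ 11. So 5^2 ≡ 11 (mod 14).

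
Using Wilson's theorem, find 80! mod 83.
(82)! = (80)! × (81) × (82) ≡ -1 (mod 83). So (80)! ≡ -1 × [(82)(81)]^(-1) ≡ 41 (mod 83)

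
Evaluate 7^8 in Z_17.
8 = 8 (binary 1000). Repeated squaring mod 17: 7^1 ≡ 7; 7^2 ≡ 7² = 49 ≡ 15; 7^4 ≡ 15² = 225 ≡ 4; 7^8 ≡ 4² = 16 ≡ 16. So 7^8 ≡ 16 (mod 17).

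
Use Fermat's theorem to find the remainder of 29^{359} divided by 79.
43

By Fermat's Little Theorem, a^(p-1) ≡ 1 (mod p) for prime p and gcd(a, p) = 1
Here p = 79, so 29^78 ≡ 1 (mod 79)
We can reduce the exponent: 359 mod 78 = 47
So 29^359 ≡ 29^47 (mod 79)
Computing: 29^47 mod 79 = 43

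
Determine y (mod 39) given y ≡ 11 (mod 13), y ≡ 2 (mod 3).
11

Using the Chinese Remainder Theorem:
M = product of moduli = 39
For equation 1: M_1 = 3, 3 ≡ 3 (mod 13), inverse of 3 mod 13 is 9 (check: 3 × 9 = 27 ≡ 1 (mod 13))
For equation 2: M_2 = 13, 13 ≡ 1 (mod 3), inverse of 13 mod 3 is 1 (check: 1 × 1 = 1 ≡ 1 (mod 3))
Combine: y ≡ Σ r_i×M_i×(M_i⁻¹ mod m_i) = 11×3×9 + 2×13×1 = 297 + 26 = 323
323 mod 39 = 11
y ≡ 11 (mod 39)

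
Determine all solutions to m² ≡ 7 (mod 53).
The square roots of 7 mod 53 are 22 and 31. Verify: 22² = 484 ≡ 7 (mod 53)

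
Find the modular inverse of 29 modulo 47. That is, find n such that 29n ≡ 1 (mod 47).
13

Using Extended Euclidean Algorithm:
gcd(29, 47) = 1
Bezout coefficients: 29 × 13 + 47 × -8 = 1
So 29 × 13 ≡ 1 (mod 47)
The inverse is 13 mod 47 = 13
Verification: 29 × 13 = 377 = 8 × 47 + 1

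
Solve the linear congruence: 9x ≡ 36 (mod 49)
4

Since gcd(9, 49) = 1 divides 36, a solution exists.
Multiply both sides by the inverse of 9 mod 49:
  9^(-1) mod 49 = 11
  x ≡ 11 × 36 ≡ 396 ≡ 4 (mod 49)
Verification: 9 × 4 = 36 = 0 × 49 + 36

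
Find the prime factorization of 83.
83

Divide by primes starting from smallest:
83 ÷ 83 = 1

83 = 83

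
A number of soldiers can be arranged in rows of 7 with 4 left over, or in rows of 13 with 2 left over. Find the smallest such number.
M = 7 × 13 = 91. M₁ = 13, y₁ ≡ 6 (mod 7). M₂ = 7, y₂ ≡ 2 (mod 13). m = 4×13×6 + 2×7×2 ≡ 67 (mod 91). The smallest positive such number is 67.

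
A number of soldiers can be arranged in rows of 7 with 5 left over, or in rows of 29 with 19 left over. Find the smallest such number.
M = 7 × 29 = 203. M₁ = 29, y₁ ≡ 1 (mod 7). M₂ = 7, y₂ ≡ 25 (mod 29). x = 5×29×1 + 19×7×25 ≡ 19 (mod 203). The smallest positive such number is 19.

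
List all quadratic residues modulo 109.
QRs mod 109: {1, 3, 4, 5, 7, 9, 12, 15, 16, 20, 21, 22, 25, 26, 27, 28, 29, 31, 34, 35, 36, 38, 43, 45, 46, 48, 49, 60, 61, 63, 64, 66, 71, 73, 74, 75, 78, 80, 81, 82, 83, 84, 87, 88, 89, 93, 94, 97, 100, 102, 104, 105, 106, 108}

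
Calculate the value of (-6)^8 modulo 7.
(-6) ≡ 1 (mod 7). 8 = 8 (binary 1000). Repeated squaring mod 7: 1^1 ≡ 1; 1^2 ≡ 1² = 1 ≡ 1; 1^4 ≡ 1² = 1 ≡ 1; 1^8 ≡ 1² = 1 ≡ 1. So (-6)^8 ≡ 1 (mod 7).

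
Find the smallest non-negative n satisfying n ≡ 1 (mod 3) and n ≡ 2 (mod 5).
M = 3 × 5 = 15. M₁ = 5, y₁ ≡ 2 (mod 3). M₂ = 3, y₂ ≡ 2 (mod 5). n = 1×5×2 + 2×3×2 ≡ 7 (mod 15)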